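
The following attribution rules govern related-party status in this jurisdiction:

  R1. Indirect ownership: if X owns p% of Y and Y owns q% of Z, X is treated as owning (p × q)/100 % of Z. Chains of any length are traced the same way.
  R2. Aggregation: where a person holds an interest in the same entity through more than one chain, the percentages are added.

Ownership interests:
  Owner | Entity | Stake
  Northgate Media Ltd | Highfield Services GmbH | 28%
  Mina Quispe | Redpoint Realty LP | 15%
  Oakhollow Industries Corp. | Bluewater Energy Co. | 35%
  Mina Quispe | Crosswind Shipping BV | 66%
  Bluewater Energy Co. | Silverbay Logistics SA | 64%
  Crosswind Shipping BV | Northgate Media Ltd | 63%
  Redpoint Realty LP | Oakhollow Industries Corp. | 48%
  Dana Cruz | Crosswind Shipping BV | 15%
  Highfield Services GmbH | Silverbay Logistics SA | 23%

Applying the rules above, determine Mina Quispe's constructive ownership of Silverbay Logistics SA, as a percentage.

4.290552%

Chain via Redpoint Realty LP → Oakhollow Industries Corp. → Bluewater Energy Co. (R1): 15% × 48% × 35% × 64% = 1.6128% of Silverbay Logistics SA.
Chain via Crosswind Shipping BV → Northgate Media Ltd → Highfield Services GmbH (R1): 66% × 63% × 28% × 23% = 2.677752% of Silverbay Logistics SA.
Aggregating (R2): 1.6128% + 2.677752% = 4.290552%.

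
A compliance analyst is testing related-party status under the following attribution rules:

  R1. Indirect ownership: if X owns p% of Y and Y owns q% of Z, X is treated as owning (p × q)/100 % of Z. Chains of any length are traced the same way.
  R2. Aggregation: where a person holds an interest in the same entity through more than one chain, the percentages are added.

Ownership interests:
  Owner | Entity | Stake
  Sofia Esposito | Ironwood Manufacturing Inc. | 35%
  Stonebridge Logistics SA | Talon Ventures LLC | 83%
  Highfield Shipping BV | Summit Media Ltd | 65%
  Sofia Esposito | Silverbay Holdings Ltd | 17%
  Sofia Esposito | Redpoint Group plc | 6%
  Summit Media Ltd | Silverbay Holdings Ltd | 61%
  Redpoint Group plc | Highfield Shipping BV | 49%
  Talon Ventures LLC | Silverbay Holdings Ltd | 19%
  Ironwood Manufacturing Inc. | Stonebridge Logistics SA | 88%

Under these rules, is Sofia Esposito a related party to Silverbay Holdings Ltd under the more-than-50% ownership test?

Chain via Redpoint Group plc → Highfield Shipping BV → Summit Media Ltd (R1): 6% × 49% × 65% × 61% = 1.16571% of Silverbay Holdings Ltd.
Chain via Ironwood Manufacturing Inc. → Stonebridge Logistics SA → Talon Ventures LLC (R1): 35% × 88% × 83% × 19% = 4.85716% of Silverbay Holdings Ltd.
Direct interest in Silverbay Holdings Ltd: 17%.
Aggregating (R2): 1.16571% + 4.85716% + 17% = 23.02287%.
23.02287% does not exceed the 50% threshold, so Sofia is not a related party to Silverbay Holdings Ltd.

No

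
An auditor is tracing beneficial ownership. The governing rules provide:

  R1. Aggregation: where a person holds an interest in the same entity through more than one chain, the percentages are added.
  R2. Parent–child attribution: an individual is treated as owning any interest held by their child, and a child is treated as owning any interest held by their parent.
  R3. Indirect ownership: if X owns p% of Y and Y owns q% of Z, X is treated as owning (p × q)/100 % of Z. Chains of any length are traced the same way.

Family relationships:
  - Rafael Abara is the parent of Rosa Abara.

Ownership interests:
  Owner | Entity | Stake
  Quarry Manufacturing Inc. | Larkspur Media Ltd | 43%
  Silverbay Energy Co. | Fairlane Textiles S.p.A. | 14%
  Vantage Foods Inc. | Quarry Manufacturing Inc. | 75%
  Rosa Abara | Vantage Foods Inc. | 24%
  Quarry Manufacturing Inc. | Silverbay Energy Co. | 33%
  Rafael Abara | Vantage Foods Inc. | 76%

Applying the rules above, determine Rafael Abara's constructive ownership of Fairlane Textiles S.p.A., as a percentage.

3.465%

By parent–child attribution (R2), Rafael Abara is treated as also owning Rosa Abara's interest in Vantage Foods Inc, giving 76% + 24% = 100%.
Chain via Vantage Foods Inc. → Quarry Manufacturing Inc. → Silverbay Energy Co. (R3): 100% × 75% × 33% × 14% = 3.465% of Fairlane Textiles S.p.A.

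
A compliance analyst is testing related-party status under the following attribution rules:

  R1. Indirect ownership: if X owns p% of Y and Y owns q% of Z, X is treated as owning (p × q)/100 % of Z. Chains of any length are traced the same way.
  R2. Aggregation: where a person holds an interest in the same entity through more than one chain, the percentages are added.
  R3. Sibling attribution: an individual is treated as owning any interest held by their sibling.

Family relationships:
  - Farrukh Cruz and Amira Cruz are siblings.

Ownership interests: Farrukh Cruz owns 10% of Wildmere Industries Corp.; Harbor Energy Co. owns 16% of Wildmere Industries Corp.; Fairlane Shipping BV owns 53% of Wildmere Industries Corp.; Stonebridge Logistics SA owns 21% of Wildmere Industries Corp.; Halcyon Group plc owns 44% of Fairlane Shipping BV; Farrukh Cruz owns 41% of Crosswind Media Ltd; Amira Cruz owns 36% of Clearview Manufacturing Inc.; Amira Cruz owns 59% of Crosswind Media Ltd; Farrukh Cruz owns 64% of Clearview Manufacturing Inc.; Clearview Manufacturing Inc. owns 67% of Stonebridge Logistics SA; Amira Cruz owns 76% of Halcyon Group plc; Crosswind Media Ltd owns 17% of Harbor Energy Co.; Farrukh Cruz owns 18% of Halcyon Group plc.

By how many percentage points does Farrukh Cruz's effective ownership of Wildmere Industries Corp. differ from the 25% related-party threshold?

23.7108

By sibling attribution (R3), Farrukh Cruz is treated as also owning Amira Cruz's interest in Crosswind Media Ltd, giving 41% + 59% = 100%.
By sibling attribution (R3), Farrukh Cruz is treated as also owning Amira Cruz's interest in Halcyon Group plc, giving 18% + 76% = 94%.
By sibling attribution (R3), Farrukh Cruz is treated as also owning Amira Cruz's interest in Clearview Manufacturing Inc, giving 64% + 36% = 100%.
Chain via Crosswind Media Ltd → Harbor Energy Co. (R1): 100% × 17% × 16% = 2.72% of Wildmere Industries Corp.
Chain via Halcyon Group plc → Fairlane Shipping BV (R1): 94% × 44% × 53% = 21.9208% of Wildmere Industries Corp.
Chain via Clearview Manufacturing Inc. → Stonebridge Logistics SA (R1): 100% × 67% × 21% = 14.07% of Wildmere Industries Corp.
Direct interest in Wildmere Industries Corp: 10%.
Aggregating (R2): 2.72% + 21.9208% + 14.07% + 10% = 48.7108%.
48.7108% exceeds the 25% threshold by 23.7108 percentage points.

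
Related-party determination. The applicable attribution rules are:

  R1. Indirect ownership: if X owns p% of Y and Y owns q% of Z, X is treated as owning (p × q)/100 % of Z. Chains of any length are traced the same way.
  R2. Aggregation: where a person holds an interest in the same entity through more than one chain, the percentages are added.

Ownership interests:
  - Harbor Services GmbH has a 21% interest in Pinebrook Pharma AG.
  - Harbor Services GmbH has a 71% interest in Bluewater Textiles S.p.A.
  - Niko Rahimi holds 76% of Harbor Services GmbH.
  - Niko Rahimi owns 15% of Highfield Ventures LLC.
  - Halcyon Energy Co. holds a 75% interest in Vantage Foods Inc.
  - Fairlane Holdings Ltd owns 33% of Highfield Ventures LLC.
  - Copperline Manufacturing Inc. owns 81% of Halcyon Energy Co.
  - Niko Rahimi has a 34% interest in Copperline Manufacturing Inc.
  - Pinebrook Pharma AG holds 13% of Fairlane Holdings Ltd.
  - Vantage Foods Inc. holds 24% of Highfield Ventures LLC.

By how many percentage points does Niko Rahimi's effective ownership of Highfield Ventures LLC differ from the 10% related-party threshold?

10.641884

Chain via Harbor Services GmbH → Pinebrook Pharma AG → Fairlane Holdings Ltd (R1): 76% × 21% × 13% × 33% = 0.684684% of Highfield Ventures LLC.
Chain via Copperline Manufacturing Inc. → Halcyon Energy Co. → Vantage Foods Inc. (R1): 34% × 81% × 75% × 24% = 4.9572% of Highfield Ventures LLC.
Direct interest in Highfield Ventures LLC: 15%.
Aggregating (R2): 0.684684% + 4.9572% + 15% = 20.641884%.
20.641884% exceeds the 10% threshold by 10.641884 percentage points.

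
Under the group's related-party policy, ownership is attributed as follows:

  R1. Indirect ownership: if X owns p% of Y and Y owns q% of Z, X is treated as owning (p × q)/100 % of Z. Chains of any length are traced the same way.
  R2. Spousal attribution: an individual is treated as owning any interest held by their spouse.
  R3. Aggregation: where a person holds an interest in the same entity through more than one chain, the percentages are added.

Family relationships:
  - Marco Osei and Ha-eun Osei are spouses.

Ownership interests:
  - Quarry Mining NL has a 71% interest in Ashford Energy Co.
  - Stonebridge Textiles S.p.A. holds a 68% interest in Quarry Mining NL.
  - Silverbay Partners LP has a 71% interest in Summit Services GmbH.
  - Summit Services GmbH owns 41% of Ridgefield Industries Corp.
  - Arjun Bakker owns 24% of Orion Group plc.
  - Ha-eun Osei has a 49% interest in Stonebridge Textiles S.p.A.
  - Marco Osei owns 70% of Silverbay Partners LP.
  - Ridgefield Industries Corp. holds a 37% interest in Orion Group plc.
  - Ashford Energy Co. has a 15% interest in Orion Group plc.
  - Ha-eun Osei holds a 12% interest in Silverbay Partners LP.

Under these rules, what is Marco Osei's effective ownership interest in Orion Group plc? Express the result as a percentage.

By spousal attribution (R2), Marco Osei is treated as also owning Ha-eun Osei's interest in Silverbay Partners LP, giving 70% + 12% = 82%.
By spousal attribution (R2), Marco Osei is treated as owning Ha-eun Osei's 49% interest in Stonebridge Textiles S.p.A.
Chain via Silverbay Partners LP → Summit Services GmbH → Ridgefield Industries Corp. (R1): 82% × 71% × 41% × 37% = 8.831974% of Orion Group plc.
Chain via Stonebridge Textiles S.p.A. → Quarry Mining NL → Ashford Energy Co. (R1): 49% × 68% × 71% × 15% = 3.54858% of Orion Group plc.
Aggregating (R3): 8.831974% + 3.54858% = 12.380554%.

12.380554%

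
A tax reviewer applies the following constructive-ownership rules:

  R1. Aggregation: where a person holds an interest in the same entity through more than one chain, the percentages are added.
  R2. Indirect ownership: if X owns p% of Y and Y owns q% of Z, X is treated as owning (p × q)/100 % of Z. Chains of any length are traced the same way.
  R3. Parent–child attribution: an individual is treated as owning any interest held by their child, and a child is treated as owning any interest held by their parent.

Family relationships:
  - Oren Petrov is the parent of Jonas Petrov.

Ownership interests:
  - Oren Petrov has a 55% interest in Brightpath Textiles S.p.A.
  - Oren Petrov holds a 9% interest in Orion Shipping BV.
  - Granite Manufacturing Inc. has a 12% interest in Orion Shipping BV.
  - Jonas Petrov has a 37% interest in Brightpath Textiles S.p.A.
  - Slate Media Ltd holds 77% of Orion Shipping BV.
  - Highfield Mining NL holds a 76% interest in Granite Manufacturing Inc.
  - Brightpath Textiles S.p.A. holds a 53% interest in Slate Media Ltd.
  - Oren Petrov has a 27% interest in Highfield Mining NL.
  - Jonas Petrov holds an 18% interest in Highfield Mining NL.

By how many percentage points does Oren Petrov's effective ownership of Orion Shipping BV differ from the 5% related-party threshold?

45.6492

By parent–child attribution (R3), Oren Petrov is treated as also owning Jonas Petrov's interest in Brightpath Textiles S.p.A, giving 55% + 37% = 92%.
By parent–child attribution (R3), Oren Petrov is treated as also owning Jonas Petrov's interest in Highfield Mining NL, giving 27% + 18% = 45%.
Chain via Brightpath Textiles S.p.A. → Slate Media Ltd (R2): 92% × 53% × 77% = 37.5452% of Orion Shipping BV.
Chain via Highfield Mining NL → Granite Manufacturing Inc. (R2): 45% × 76% × 12% = 4.104% of Orion Shipping BV.
Direct interest in Orion Shipping BV: 9%.
Aggregating (R1): 37.5452% + 4.104% + 9% = 50.6492%.
50.6492% exceeds the 5% threshold by 45.6492 percentage points.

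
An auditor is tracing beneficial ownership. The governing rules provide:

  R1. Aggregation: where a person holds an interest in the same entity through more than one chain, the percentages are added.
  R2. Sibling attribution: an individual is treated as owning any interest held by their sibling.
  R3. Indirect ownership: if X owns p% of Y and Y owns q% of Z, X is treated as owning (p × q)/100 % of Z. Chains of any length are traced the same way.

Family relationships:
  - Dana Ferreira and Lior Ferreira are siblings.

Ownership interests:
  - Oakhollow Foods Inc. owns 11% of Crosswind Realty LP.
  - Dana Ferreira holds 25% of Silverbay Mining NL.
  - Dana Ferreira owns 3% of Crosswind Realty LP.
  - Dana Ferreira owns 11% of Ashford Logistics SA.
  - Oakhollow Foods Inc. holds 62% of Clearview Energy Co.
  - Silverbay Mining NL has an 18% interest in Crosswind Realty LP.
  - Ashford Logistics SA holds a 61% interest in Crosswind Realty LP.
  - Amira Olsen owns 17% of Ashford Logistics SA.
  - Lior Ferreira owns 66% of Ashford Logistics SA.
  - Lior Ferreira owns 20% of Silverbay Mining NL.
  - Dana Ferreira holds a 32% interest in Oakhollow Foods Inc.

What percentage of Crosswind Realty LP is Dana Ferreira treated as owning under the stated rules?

By sibling attribution (R2), Dana Ferreira is treated as also owning Lior Ferreira's interest in Ashford Logistics SA, giving 11% + 66% = 77%.
By sibling attribution (R2), Dana Ferreira is treated as also owning Lior Ferreira's interest in Silverbay Mining NL, giving 25% + 20% = 45%.
Chain via Ashford Logistics SA (R3): 77% × 61% = 46.97% of Crosswind Realty LP.
Chain via Oakhollow Foods Inc. (R3): 32% × 11% = 3.52% of Crosswind Realty LP.
Chain via Silverbay Mining NL (R3): 45% × 18% = 8.1% of Crosswind Realty LP.
Direct interest in Crosswind Realty LP: 3%.
Aggregating (R1): 46.97% + 3.52% + 8.1% + 3% = 61.59%.

61.59%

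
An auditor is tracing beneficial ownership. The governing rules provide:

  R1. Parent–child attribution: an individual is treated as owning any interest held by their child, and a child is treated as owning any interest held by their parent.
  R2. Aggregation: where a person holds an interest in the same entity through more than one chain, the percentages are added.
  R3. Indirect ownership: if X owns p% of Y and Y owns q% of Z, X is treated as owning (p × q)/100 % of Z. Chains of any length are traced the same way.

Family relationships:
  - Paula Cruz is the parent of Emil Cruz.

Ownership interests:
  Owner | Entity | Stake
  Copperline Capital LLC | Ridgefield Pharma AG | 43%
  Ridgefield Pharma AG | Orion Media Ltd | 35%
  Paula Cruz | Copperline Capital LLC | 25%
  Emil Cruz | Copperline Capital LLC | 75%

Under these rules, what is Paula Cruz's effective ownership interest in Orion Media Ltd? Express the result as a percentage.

15.05%

By parent–child attribution (R1), Paula Cruz is treated as also owning Emil Cruz's interest in Copperline Capital LLC, giving 25% + 75% = 100%.
Chain via Copperline Capital LLC → Ridgefield Pharma AG (R3): 100% × 43% × 35% = 15.05% of Orion Media Ltd.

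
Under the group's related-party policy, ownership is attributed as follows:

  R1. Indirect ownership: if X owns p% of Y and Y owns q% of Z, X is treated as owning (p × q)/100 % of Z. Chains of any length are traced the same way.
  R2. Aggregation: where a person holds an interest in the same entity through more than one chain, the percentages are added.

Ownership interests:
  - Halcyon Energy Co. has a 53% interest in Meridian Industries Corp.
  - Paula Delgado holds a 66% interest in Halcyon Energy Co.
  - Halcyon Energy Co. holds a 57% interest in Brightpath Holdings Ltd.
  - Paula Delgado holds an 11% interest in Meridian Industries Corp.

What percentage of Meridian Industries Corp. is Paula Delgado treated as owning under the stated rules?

45.98%

Chain via Halcyon Energy Co. (R1): 66% × 53% = 34.98% of Meridian Industries Corp.
Direct interest in Meridian Industries Corp: 11%.
Aggregating (R2): 34.98% + 11% = 45.98%.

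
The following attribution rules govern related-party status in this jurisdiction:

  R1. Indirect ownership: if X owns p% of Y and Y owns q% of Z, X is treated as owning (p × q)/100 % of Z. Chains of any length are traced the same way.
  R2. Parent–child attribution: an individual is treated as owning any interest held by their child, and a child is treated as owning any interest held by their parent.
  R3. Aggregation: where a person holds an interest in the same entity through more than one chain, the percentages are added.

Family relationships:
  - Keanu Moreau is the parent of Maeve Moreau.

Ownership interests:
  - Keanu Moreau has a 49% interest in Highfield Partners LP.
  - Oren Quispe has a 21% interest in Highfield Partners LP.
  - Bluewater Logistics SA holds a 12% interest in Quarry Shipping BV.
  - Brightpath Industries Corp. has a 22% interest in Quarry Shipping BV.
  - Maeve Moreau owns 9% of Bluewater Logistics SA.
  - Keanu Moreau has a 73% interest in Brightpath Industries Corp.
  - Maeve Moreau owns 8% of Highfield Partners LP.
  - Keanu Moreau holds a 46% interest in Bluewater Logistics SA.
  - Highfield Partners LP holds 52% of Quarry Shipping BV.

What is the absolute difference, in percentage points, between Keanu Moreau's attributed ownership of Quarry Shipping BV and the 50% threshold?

2.3

By parent–child attribution (R2), Keanu Moreau is treated as also owning Maeve Moreau's interest in Bluewater Logistics SA, giving 46% + 9% = 55%.
By parent–child attribution (R2), Keanu Moreau is treated as also owning Maeve Moreau's interest in Highfield Partners LP, giving 49% + 8% = 57%.
Chain via Bluewater Logistics SA (R1): 55% × 12% = 6.6% of Quarry Shipping BV.
Chain via Highfield Partners LP (R1): 57% × 52% = 29.64% of Quarry Shipping BV.
Chain via Brightpath Industries Corp. (R1): 73% × 22% = 16.06% of Quarry Shipping BV.
Aggregating (R3): 6.6% + 29.64% + 16.06% = 52.3%.
52.3% exceeds the 50% threshold by 2.3 percentage points.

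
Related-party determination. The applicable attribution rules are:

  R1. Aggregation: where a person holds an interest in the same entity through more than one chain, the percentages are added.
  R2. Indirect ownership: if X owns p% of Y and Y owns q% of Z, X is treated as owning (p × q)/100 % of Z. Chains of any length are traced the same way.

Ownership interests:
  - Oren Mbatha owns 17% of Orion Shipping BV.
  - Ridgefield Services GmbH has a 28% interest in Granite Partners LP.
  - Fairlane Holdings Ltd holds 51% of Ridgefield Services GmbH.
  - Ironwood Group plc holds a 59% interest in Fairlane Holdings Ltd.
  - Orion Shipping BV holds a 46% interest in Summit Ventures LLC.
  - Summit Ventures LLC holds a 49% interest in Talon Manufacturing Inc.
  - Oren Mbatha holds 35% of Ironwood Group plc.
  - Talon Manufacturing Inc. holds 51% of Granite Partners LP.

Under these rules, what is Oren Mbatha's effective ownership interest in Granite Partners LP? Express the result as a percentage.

4.903038%

Chain via Ironwood Group plc → Fairlane Holdings Ltd → Ridgefield Services GmbH (R2): 35% × 59% × 51% × 28% = 2.94882% of Granite Partners LP.
Chain via Orion Shipping BV → Summit Ventures LLC → Talon Manufacturing Inc. (R2): 17% × 46% × 49% × 51% = 1.954218% of Granite Partners LP.
Aggregating (R1): 2.94882% + 1.954218% = 4.903038%.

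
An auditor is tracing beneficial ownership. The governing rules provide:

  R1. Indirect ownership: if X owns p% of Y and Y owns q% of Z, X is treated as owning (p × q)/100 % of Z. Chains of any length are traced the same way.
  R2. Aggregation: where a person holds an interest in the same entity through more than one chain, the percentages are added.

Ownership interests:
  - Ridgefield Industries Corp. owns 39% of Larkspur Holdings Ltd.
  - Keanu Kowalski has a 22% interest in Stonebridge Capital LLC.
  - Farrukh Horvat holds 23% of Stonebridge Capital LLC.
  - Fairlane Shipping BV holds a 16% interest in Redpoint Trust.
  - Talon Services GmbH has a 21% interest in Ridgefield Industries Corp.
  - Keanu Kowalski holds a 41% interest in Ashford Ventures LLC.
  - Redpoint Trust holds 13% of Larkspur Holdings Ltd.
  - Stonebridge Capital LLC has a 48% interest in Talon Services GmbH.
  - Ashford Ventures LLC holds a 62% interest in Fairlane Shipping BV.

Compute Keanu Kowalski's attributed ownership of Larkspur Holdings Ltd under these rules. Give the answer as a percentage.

Chain via Stonebridge Capital LLC → Talon Services GmbH → Ridgefield Industries Corp. (R1): 22% × 48% × 21% × 39% = 0.864864% of Larkspur Holdings Ltd.
Chain via Ashford Ventures LLC → Fairlane Shipping BV → Redpoint Trust (R1): 41% × 62% × 16% × 13% = 0.528736% of Larkspur Holdings Ltd.
Aggregating (R2): 0.864864% + 0.528736% = 1.3936%.

1.3936%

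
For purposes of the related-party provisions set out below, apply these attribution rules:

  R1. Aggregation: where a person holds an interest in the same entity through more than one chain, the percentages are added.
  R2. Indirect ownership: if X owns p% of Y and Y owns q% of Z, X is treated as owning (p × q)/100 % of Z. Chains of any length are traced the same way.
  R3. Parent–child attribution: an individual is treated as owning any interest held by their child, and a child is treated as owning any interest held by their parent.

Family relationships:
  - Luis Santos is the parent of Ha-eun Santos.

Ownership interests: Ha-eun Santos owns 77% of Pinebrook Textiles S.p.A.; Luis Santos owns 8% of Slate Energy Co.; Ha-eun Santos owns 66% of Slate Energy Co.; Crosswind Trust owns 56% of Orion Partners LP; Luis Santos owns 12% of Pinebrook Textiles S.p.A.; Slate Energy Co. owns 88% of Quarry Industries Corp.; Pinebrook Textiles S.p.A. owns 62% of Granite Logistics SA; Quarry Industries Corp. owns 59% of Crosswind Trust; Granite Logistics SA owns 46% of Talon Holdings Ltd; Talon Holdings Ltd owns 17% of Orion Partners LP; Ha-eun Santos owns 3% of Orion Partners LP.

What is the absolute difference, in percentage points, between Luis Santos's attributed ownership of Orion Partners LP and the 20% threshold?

By parent–child attribution (R3), Luis Santos is treated as also owning Ha-eun Santos's interest in Pinebrook Textiles S.p.A, giving 12% + 77% = 89%.
By parent–child attribution (R3), Luis Santos is treated as also owning Ha-eun Santos's interest in Slate Energy Co, giving 8% + 66% = 74%.
By parent–child attribution (R3), Luis Santos is treated as owning Ha-eun Santos's 3% interest in Orion Partners LP.
Chain via Pinebrook Textiles S.p.A. → Granite Logistics SA → Talon Holdings Ltd (R2): 89% × 62% × 46% × 17% = 4.315076% of Orion Partners LP.
Chain via Slate Energy Co. → Quarry Industries Corp. → Crosswind Trust (R2): 74% × 88% × 59% × 56% = 21.515648% of Orion Partners LP.
Direct interest in Orion Partners LP: 3%.
Aggregating (R1): 4.315076% + 21.515648% + 3% = 28.830724%.
28.830724% exceeds the 20% threshold by 8.830724 percentage points.

8.830724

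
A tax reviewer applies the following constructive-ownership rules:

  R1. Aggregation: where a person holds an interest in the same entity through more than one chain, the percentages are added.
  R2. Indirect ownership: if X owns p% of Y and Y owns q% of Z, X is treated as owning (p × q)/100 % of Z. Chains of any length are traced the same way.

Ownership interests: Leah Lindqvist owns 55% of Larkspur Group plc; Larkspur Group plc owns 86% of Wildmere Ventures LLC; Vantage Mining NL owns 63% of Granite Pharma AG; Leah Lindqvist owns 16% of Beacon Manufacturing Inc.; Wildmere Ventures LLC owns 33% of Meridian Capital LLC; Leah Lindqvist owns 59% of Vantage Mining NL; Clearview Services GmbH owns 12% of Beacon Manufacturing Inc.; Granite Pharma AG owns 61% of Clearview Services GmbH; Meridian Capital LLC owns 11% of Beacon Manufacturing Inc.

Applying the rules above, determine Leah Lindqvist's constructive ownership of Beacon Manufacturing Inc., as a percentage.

20.437834%

Chain via Vantage Mining NL → Granite Pharma AG → Clearview Services GmbH (R2): 59% × 63% × 61% × 12% = 2.720844% of Beacon Manufacturing Inc.
Chain via Larkspur Group plc → Wildmere Ventures LLC → Meridian Capital LLC (R2): 55% × 86% × 33% × 11% = 1.71699% of Beacon Manufacturing Inc.
Direct interest in Beacon Manufacturing Inc: 16%.
Aggregating (R1): 2.720844% + 1.71699% + 16% = 20.437834%.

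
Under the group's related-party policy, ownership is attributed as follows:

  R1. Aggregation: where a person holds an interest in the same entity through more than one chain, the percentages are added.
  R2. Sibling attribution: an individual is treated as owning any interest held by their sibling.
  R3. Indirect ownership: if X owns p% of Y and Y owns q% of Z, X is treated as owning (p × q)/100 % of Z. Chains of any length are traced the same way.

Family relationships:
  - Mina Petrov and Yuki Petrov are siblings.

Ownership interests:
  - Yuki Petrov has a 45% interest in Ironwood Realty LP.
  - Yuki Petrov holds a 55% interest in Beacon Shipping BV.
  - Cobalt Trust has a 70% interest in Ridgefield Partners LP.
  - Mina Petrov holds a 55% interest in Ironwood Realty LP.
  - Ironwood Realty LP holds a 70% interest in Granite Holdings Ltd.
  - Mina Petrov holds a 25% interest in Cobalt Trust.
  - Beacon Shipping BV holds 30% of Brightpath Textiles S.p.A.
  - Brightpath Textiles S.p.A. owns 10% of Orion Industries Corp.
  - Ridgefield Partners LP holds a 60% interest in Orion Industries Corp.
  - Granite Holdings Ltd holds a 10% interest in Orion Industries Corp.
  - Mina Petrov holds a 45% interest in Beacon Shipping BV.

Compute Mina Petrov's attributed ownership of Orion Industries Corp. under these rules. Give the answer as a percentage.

20.5%

By sibling attribution (R2), Mina Petrov is treated as also owning Yuki Petrov's interest in Beacon Shipping BV, giving 45% + 55% = 100%.
By sibling attribution (R2), Mina Petrov is treated as also owning Yuki Petrov's interest in Ironwood Realty LP, giving 55% + 45% = 100%.
Chain via Cobalt Trust → Ridgefield Partners LP (R3): 25% × 70% × 60% = 10.5% of Orion Industries Corp.
Chain via Beacon Shipping BV → Brightpath Textiles S.p.A. (R3): 100% × 30% × 10% = 3% of Orion Industries Corp.
Chain via Ironwood Realty LP → Granite Holdings Ltd (R3): 100% × 70% × 10% = 7% of Orion Industries Corp.
Aggregating (R1): 10.5% + 3% + 7% = 20.5%.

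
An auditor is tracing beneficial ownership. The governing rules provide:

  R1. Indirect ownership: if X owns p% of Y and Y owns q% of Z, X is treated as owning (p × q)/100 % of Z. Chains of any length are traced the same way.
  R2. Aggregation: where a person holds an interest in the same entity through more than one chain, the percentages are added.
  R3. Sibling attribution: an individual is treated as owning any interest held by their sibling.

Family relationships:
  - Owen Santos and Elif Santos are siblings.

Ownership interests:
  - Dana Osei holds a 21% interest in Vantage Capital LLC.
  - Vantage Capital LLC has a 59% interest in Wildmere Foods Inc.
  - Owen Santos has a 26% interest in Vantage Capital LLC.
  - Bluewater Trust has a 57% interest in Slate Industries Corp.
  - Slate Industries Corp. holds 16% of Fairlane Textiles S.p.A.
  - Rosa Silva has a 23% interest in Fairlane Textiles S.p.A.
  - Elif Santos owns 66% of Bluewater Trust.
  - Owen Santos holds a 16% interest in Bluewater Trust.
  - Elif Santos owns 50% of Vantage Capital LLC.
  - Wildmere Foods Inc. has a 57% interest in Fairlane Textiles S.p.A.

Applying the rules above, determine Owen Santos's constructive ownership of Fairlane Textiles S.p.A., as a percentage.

By sibling attribution (R3), Owen Santos is treated as also owning Elif Santos's interest in Vantage Capital LLC, giving 26% + 50% = 76%.
By sibling attribution (R3), Owen Santos is treated as also owning Elif Santos's interest in Bluewater Trust, giving 16% + 66% = 82%.
Chain via Vantage Capital LLC → Wildmere Foods Inc. (R1): 76% × 59% × 57% = 25.5588% of Fairlane Textiles S.p.A.
Chain via Bluewater Trust → Slate Industries Corp. (R1): 82% × 57% × 16% = 7.4784% of Fairlane Textiles S.p.A.
Aggregating (R2): 25.5588% + 7.4784% = 33.0372%.

33.0372%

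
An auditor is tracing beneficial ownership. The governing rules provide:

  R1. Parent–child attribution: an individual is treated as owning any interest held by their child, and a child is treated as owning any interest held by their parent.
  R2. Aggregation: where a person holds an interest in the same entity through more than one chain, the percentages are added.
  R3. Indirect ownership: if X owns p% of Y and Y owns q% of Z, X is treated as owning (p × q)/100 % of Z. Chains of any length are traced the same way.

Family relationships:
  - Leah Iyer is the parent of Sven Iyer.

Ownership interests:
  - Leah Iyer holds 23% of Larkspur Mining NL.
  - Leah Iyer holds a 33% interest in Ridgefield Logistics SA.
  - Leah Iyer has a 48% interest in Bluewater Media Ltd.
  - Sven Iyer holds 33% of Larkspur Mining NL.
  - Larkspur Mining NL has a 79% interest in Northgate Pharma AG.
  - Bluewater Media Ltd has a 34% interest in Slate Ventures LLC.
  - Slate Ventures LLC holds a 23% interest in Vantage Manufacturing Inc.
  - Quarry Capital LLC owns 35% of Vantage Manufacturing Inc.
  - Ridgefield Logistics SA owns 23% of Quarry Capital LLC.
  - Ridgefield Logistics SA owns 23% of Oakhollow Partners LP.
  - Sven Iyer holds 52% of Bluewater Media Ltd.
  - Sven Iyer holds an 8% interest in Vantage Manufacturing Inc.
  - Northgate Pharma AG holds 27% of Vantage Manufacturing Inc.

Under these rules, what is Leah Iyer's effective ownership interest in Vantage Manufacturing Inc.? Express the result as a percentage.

By parent–child attribution (R1), Leah Iyer is treated as also owning Sven Iyer's interest in Bluewater Media Ltd, giving 48% + 52% = 100%.
By parent–child attribution (R1), Leah Iyer is treated as also owning Sven Iyer's interest in Larkspur Mining NL, giving 23% + 33% = 56%.
By parent–child attribution (R1), Leah Iyer is treated as owning Sven Iyer's 8% interest in Vantage Manufacturing Inc.
Chain via Bluewater Media Ltd → Slate Ventures LLC (R3): 100% × 34% × 23% = 7.82% of Vantage Manufacturing Inc.
Chain via Larkspur Mining NL → Northgate Pharma AG (R3): 56% × 79% × 27% = 11.9448% of Vantage Manufacturing Inc.
Chain via Ridgefield Logistics SA → Quarry Capital LLC (R3): 33% × 23% × 35% = 2.6565% of Vantage Manufacturing Inc.
Direct interest in Vantage Manufacturing Inc: 8%.
Aggregating (R2): 7.82% + 11.9448% + 2.6565% + 8% = 30.4213%.

30.4213%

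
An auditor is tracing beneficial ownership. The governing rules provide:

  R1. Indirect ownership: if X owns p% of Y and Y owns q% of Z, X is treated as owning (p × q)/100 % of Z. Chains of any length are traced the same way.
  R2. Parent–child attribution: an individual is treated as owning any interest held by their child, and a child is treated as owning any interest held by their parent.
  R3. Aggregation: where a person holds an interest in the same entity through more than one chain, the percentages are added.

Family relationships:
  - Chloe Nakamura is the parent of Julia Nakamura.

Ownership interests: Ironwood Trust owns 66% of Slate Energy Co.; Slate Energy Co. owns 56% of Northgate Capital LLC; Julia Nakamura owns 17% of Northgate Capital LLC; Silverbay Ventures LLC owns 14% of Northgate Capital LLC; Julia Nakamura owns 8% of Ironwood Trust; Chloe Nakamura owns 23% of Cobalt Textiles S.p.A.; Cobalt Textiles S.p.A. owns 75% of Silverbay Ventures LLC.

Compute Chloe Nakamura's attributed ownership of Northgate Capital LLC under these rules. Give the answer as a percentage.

22.3718%

By parent–child attribution (R2), Chloe Nakamura is treated as owning Julia Nakamura's 8% interest in Ironwood Trust.
By parent–child attribution (R2), Chloe Nakamura is treated as owning Julia Nakamura's 17% interest in Northgate Capital LLC.
Chain via Cobalt Textiles S.p.A. → Silverbay Ventures LLC (R1): 23% × 75% × 14% = 2.415% of Northgate Capital LLC.
Chain via Ironwood Trust → Slate Energy Co. (R1): 8% × 66% × 56% = 2.9568% of Northgate Capital LLC.
Direct interest in Northgate Capital LLC: 17%.
Aggregating (R3): 2.415% + 2.9568% + 17% = 22.3718%.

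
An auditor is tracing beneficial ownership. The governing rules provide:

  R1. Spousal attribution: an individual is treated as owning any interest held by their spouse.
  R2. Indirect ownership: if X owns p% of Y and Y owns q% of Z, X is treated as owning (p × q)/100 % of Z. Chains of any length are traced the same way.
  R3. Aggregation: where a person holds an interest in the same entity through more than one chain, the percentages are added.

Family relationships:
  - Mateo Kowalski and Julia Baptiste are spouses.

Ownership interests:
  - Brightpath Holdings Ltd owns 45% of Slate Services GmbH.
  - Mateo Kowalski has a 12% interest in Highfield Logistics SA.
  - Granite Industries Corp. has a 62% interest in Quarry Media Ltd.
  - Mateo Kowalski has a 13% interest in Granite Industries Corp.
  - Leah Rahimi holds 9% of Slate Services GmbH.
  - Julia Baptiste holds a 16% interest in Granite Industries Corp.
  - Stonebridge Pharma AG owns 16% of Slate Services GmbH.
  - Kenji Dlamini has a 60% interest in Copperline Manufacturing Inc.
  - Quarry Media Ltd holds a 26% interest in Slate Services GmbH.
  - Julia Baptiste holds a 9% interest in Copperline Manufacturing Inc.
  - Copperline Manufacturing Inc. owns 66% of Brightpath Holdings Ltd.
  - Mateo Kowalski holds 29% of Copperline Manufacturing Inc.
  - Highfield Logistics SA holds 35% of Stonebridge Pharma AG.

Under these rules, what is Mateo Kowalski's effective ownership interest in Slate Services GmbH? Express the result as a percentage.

16.6328%

By spousal attribution (R1), Mateo Kowalski is treated as also owning Julia Baptiste's interest in Granite Industries Corp, giving 13% + 16% = 29%.
By spousal attribution (R1), Mateo Kowalski is treated as also owning Julia Baptiste's interest in Copperline Manufacturing Inc, giving 29% + 9% = 38%.
Chain via Highfield Logistics SA → Stonebridge Pharma AG (R2): 12% × 35% × 16% = 0.672% of Slate Services GmbH.
Chain via Granite Industries Corp. → Quarry Media Ltd (R2): 29% × 62% × 26% = 4.6748% of Slate Services GmbH.
Chain via Copperline Manufacturing Inc. → Brightpath Holdings Ltd (R2): 38% × 66% × 45% = 11.286% of Slate Services GmbH.
Aggregating (R3): 0.672% + 4.6748% + 11.286% = 16.6328%.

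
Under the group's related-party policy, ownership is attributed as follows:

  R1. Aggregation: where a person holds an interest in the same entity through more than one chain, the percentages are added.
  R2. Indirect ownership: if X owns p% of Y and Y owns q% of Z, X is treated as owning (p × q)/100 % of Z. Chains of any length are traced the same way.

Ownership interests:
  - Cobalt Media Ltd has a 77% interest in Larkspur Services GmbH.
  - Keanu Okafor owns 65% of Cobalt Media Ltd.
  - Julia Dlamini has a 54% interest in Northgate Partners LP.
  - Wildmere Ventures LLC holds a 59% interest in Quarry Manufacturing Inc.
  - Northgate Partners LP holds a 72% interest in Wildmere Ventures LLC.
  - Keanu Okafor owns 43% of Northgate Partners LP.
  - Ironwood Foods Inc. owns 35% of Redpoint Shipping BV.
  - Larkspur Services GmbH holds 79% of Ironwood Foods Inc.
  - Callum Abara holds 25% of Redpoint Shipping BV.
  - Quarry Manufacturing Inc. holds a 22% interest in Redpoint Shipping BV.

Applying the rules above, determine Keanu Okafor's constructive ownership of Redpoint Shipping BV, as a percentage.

Chain via Cobalt Media Ltd → Larkspur Services GmbH → Ironwood Foods Inc. (R2): 65% × 77% × 79% × 35% = 13.838825% of Redpoint Shipping BV.
Chain via Northgate Partners LP → Wildmere Ventures LLC → Quarry Manufacturing Inc. (R2): 43% × 72% × 59% × 22% = 4.018608% of Redpoint Shipping BV.
Aggregating (R1): 13.838825% + 4.018608% = 17.857433%.

17.857433%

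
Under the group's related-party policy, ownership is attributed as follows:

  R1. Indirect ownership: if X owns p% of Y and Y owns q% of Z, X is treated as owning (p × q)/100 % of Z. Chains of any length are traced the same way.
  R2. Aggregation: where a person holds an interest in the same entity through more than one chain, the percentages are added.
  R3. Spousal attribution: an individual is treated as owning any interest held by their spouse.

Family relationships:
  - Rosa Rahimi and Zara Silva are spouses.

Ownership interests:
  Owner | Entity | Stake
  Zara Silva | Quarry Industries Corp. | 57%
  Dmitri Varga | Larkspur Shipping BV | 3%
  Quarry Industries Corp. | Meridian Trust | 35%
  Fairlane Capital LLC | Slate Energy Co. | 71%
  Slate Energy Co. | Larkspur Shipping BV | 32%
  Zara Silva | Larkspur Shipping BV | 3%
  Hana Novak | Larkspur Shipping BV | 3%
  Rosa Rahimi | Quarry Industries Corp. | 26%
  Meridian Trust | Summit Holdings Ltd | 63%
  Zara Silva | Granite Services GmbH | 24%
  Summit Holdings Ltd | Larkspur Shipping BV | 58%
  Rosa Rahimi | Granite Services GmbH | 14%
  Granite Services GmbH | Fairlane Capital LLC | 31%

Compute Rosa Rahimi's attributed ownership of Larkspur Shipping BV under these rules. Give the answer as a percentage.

16.291286%

By spousal attribution (R3), Rosa Rahimi is treated as also owning Zara Silva's interest in Quarry Industries Corp, giving 26% + 57% = 83%.
By spousal attribution (R3), Rosa Rahimi is treated as also owning Zara Silva's interest in Granite Services GmbH, giving 14% + 24% = 38%.
By spousal attribution (R3), Rosa Rahimi is treated as owning Zara Silva's 3% interest in Larkspur Shipping BV.
Chain via Quarry Industries Corp. → Meridian Trust → Summit Holdings Ltd (R1): 83% × 35% × 63% × 58% = 10.61487% of Larkspur Shipping BV.
Chain via Granite Services GmbH → Fairlane Capital LLC → Slate Energy Co. (R1): 38% × 31% × 71% × 32% = 2.676416% of Larkspur Shipping BV.
Direct interest in Larkspur Shipping BV: 3%.
Aggregating (R2): 10.61487% + 2.676416% + 3% = 16.291286%.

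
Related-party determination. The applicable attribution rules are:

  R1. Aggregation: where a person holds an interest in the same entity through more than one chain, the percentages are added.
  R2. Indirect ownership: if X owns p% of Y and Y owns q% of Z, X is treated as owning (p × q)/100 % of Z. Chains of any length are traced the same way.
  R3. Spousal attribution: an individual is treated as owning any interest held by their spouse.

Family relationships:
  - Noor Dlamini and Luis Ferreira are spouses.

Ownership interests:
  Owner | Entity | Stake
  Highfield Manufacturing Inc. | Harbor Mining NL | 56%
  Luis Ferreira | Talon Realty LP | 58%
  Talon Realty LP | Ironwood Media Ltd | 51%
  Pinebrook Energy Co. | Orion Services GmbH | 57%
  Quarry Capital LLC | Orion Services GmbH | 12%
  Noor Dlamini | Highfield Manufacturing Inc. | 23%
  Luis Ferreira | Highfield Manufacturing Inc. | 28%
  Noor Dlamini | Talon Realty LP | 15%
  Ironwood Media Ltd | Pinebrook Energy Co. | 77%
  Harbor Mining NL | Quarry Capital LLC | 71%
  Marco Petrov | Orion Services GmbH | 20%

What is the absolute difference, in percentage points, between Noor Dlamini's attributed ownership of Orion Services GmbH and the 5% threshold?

13.773559

By spousal attribution (R3), Noor Dlamini is treated as also owning Luis Ferreira's interest in Highfield Manufacturing Inc, giving 23% + 28% = 51%.
By spousal attribution (R3), Noor Dlamini is treated as also owning Luis Ferreira's interest in Talon Realty LP, giving 15% + 58% = 73%.
Chain via Highfield Manufacturing Inc. → Harbor Mining NL → Quarry Capital LLC (R2): 51% × 56% × 71% × 12% = 2.433312% of Orion Services GmbH.
Chain via Talon Realty LP → Ironwood Media Ltd → Pinebrook Energy Co. (R2): 73% × 51% × 77% × 57% = 16.340247% of Orion Services GmbH.
Aggregating (R1): 2.433312% + 16.340247% = 18.773559%.
18.773559% exceeds the 5% threshold by 13.773559 percentage points.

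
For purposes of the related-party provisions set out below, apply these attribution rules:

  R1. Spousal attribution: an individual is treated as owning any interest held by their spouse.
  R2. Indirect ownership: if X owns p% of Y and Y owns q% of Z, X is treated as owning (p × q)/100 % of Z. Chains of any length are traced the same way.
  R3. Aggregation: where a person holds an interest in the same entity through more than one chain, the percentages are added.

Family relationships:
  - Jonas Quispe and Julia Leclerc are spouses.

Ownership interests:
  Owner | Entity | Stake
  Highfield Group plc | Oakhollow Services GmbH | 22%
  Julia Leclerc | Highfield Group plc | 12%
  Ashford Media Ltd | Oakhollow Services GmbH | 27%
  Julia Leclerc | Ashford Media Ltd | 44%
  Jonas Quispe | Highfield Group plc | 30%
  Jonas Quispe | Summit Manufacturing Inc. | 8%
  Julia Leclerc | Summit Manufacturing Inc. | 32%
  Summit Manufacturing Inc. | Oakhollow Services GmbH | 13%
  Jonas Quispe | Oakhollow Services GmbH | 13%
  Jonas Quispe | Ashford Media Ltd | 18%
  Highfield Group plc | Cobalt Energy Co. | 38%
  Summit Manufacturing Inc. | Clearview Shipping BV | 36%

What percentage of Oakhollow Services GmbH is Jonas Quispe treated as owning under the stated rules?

By spousal attribution (R1), Jonas Quispe is treated as also owning Julia Leclerc's interest in Highfield Group plc, giving 30% + 12% = 42%.
By spousal attribution (R1), Jonas Quispe is treated as also owning Julia Leclerc's interest in Ashford Media Ltd, giving 18% + 44% = 62%.
By spousal attribution (R1), Jonas Quispe is treated as also owning Julia Leclerc's interest in Summit Manufacturing Inc, giving 8% + 32% = 40%.
Chain via Highfield Group plc (R2): 42% × 22% = 9.24% of Oakhollow Services GmbH.
Chain via Ashford Media Ltd (R2): 62% × 27% = 16.74% of Oakhollow Services GmbH.
Chain via Summit Manufacturing Inc. (R2): 40% × 13% = 5.2% of Oakhollow Services GmbH.
Direct interest in Oakhollow Services GmbH: 13%.
Aggregating (R3): 9.24% + 16.74% + 5.2% + 13% = 44.18%.

44.18%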